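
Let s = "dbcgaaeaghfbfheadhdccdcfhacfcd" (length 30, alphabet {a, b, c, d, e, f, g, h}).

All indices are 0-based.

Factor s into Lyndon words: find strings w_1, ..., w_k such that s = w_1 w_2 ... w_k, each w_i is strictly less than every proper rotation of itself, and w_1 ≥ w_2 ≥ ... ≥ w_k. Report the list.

emit factor 1: 'd' (i=0, period=1)
emit factor 2: 'bcg' (i=1, period=3)
emit factor 3: 'aaeaghfbfheadhdccdcfhacfcd' (i=4, period=26)

["d", "bcg", "aaeaghfbfheadhdccdcfhacfcd"]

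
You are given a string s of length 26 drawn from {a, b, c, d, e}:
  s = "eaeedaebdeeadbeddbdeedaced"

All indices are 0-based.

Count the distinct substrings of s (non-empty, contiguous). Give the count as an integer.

sorted suffixes:
  #0 SA[0]=22  'aced'
  #1 SA[1]=11  'adbeddbdeedaced'
  #2 SA[2]=5  'aebdeeadbeddbdeedaced'
  #3 SA[3]=1  'aeedaebdeeadbeddbdeedaced'
  #4 SA[4]=7  'bdeeadbeddbdeedaced'
  #5 SA[5]=17  'bdeedaced'
  #6 SA[6]=13  'beddbdeedaced'
  #7 SA[7]=23  'ced'
  #8 SA[8]=25  'd'
  #9 SA[9]=21  'daced'
  #10 SA[10]=4  'daebdeeadbeddbdeedaced'
  #11 SA[11]=16  'dbdeedaced'
  #12 SA[12]=12  'dbeddbdeedaced'
  #13 SA[13]=15  'ddbdeedaced'
  #14 SA[14]=8  'deeadbeddbdeedaced'
  #15 SA[15]=18  'deedaced'
  #16 SA[16]=10  'eadbeddbdeedaced'
  #17 SA[17]=0  'eaeedaebdeeadbeddbdeedaced'
  #18 SA[18]=6  'ebdeeadbeddbdeedaced'
  #19 SA[19]=24  'ed'
  #20 SA[20]=20  'edaced'
  #21 SA[21]=3  'edaebdeeadbeddbdeedaced'
  #22 SA[22]=14  'eddbdeedaced'
  #23 SA[23]=9  'eeadbeddbdeedaced'
  #24 SA[24]=19  'eedaced'
  #25 SA[25]=2  'eedaebdeeadbeddbdeedaced'

SA = [22, 11, 5, 1, 7, 17, 13, 23, 25, 21, 4, 16, 12, 15, 8, 18, 10, 0, 6, 24, 20, 3, 14, 9, 19, 2]
i: (SA[i-1],SA[i]) lcp shared
  1: (22,11) 1 'a'
  2: (11,5) 1 'a'
  3: (5,1) 2 'ae'
  4: (1,7) 0 ''
  5: (7,17) 4 'bdee'
  6: (17,13) 1 'b'
  7: (13,23) 0 ''
  8: (23,25) 0 ''
  9: (25,21) 1 'd'
  10: (21,4) 2 'da'
  11: (4,16) 1 'd'
  12: (16,12) 2 'db'
  13: (12,15) 1 'd'
  14: (15,8) 1 'd'
  15: (8,18) 3 'dee'
  16: (18,10) 0 ''
  17: (10,0) 2 'ea'
  18: (0,6) 1 'e'
  19: (6,24) 1 'e'
  20: (24,20) 2 'ed'
  21: (20,3) 3 'eda'
  22: (3,14) 2 'ed'
  23: (14,9) 1 'e'
  24: (9,19) 2 'ee'
  25: (19,2) 4 'eeda'

n(n+1)/2 = 26·27/2 = 351
Σ LCP = 0 + 1 + 1 + 2 + 0 + 4 + 1 + 0 + 0 + 1 + 2 + 1 + 2 + 1 + 1 + 3 + 0 + 2 + 1 + 1 + 2 + 3 + 2 + 1 + 2 + 4 = 38
distinct = 351 − 38 = 313

313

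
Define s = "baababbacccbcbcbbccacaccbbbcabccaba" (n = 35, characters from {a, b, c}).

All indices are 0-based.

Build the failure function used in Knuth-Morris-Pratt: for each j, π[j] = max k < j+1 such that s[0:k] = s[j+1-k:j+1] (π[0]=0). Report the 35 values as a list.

π[0] = 0
j=1 s[j]='a': π[1]=0 (border '')
j=2 s[j]='a': π[2]=0 (border '')
j=3 s[j]='b': π[3]=1 (border 'b')
j=4 s[j]='a': π[4]=2 (border 'ba')
j=5 s[j]='b': k: 2→0; π[5]=1 (border 'b')
j=6 s[j]='b': k: 1→0; π[6]=1 (border 'b')
j=7 s[j]='a': π[7]=2 (border 'ba')
j=8 s[j]='c': k: 2→0; π[8]=0 (border '')
j=9 s[j]='c': π[9]=0 (border '')
j=10 s[j]='c': π[10]=0 (border '')
j=11 s[j]='b': π[11]=1 (border 'b')
j=12 s[j]='c': k: 1→0; π[12]=0 (border '')
j=13 s[j]='b': π[13]=1 (border 'b')
j=14 s[j]='c': k: 1→0; π[14]=0 (border '')
j=15 s[j]='b': π[15]=1 (border 'b')
j=16 s[j]='b': k: 1→0; π[16]=1 (border 'b')
j=17 s[j]='c': k: 1→0; π[17]=0 (border '')
j=18 s[j]='c': π[18]=0 (border '')
j=19 s[j]='a': π[19]=0 (border '')
j=20 s[j]='c': π[20]=0 (border '')
j=21 s[j]='a': π[21]=0 (border '')
j=22 s[j]='c': π[22]=0 (border '')
j=23 s[j]='c': π[23]=0 (border '')
j=24 s[j]='b': π[24]=1 (border 'b')
j=25 s[j]='b': k: 1→0; π[25]=1 (border 'b')
j=26 s[j]='b': k: 1→0; π[26]=1 (border 'b')
j=27 s[j]='c': k: 1→0; π[27]=0 (border '')
j=28 s[j]='a': π[28]=0 (border '')
j=29 s[j]='b': π[29]=1 (border 'b')
j=30 s[j]='c': k: 1→0; π[30]=0 (border '')
j=31 s[j]='c': π[31]=0 (border '')
j=32 s[j]='a': π[32]=0 (border '')
j=33 s[j]='b': π[33]=1 (border 'b')
j=34 s[j]='a': π[34]=2 (border 'ba')

[0, 0, 0, 1, 2, 1, 1, 2, 0, 0, 0, 1, 0, 1, 0, 1, 1, 0, 0, 0, 0, 0, 0, 0, 1, 1, 1, 0, 0, 1, 0, 0, 0, 1, 2]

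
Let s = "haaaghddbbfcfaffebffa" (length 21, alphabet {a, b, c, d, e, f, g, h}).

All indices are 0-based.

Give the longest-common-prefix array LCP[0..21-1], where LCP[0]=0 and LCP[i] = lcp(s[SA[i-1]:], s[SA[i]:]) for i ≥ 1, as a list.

sorted suffixes:
  #0 SA[0]=20  'a'
  #1 SA[1]=1  'aaaghddbbfcfaffebffa'
  #2 SA[2]=2  'aaghddbbfcfaffebffa'
  #3 SA[3]=13  'affebffa'
  #4 SA[4]=3  'aghddbbfcfaffebffa'
  #5 SA[5]=8  'bbfcfaffebffa'
  #6 SA[6]=9  'bfcfaffebffa'
  #7 SA[7]=17  'bffa'
  #8 SA[8]=11  'cfaffebffa'
  #9 SA[9]=7  'dbbfcfaffebffa'
  #10 SA[10]=6  'ddbbfcfaffebffa'
  #11 SA[11]=16  'ebffa'
  #12 SA[12]=19  'fa'
  #13 SA[13]=12  'faffebffa'
  #14 SA[14]=10  'fcfaffebffa'
  #15 SA[15]=15  'febffa'
  #16 SA[16]=18  'ffa'
  #17 SA[17]=14  'ffebffa'
  #18 SA[18]=4  'ghddbbfcfaffebffa'
  #19 SA[19]=0  'haaaghddbbfcfaffebffa'
  #20 SA[20]=5  'hddbbfcfaffebffa'

SA = [20, 1, 2, 13, 3, 8, 9, 17, 11, 7, 6, 16, 19, 12, 10, 15, 18, 14, 4, 0, 5]
i: (SA[i-1],SA[i]) lcp shared
  1: (20,1) 1 'a'
  2: (1,2) 2 'aa'
  3: (2,13) 1 'a'
  4: (13,3) 1 'a'
  5: (3,8) 0 ''
  6: (8,9) 1 'b'
  7: (9,17) 2 'bf'
  8: (17,11) 0 ''
  9: (11,7) 0 ''
  10: (7,6) 1 'd'
  11: (6,16) 0 ''
  12: (16,19) 0 ''
  13: (19,12) 2 'fa'
  14: (12,10) 1 'f'
  15: (10,15) 1 'f'
  16: (15,18) 1 'f'
  17: (18,14) 2 'ff'
  18: (14,4) 0 ''
  19: (4,0) 0 ''
  20: (0,5) 1 'h'

[0, 1, 2, 1, 1, 0, 1, 2, 0, 0, 1, 0, 0, 2, 1, 1, 1, 2, 0, 0, 1]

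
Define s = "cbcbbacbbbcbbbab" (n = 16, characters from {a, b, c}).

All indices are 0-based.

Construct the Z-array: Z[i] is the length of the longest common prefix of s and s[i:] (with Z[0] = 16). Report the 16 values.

Z[0]=16
i=1: i≥r, start 0; Z[1]=0
i=2: i≥r, start 0; Z[2]=2 scan→box=[2,4)
i=3: min(r-i=1, Z[1]=0)=0; Z[3]=0
i=4: i≥r, start 0; Z[4]=0
i=5: i≥r, start 0; Z[5]=0
i=6: i≥r, start 0; Z[6]=2 scan→box=[6,8)
i=7: min(r-i=1, Z[1]=0)=0; Z[7]=0
i=8: i≥r, start 0; Z[8]=0
i=9: i≥r, start 0; Z[9]=0
i=10: i≥r, start 0; Z[10]=2 scan→box=[10,12)
i=11: min(r-i=1, Z[1]=0)=0; Z[11]=0
i=12: i≥r, start 0; Z[12]=0
i=13: i≥r, start 0; Z[13]=0
i=14: i≥r, start 0; Z[14]=0
i=15: i≥r, start 0; Z[15]=0

[16, 0, 2, 0, 0, 0, 2, 0, 0, 0, 2, 0, 0, 0, 0, 0]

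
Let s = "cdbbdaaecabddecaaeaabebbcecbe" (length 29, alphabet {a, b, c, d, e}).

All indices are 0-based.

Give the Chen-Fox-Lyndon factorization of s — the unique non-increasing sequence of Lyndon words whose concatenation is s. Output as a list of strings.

["cd", "bbd", "aaecabddec", "aae", "aabebbcecbe"]

emit factor 1: 'cd' (i=0, period=2)
emit factor 2: 'bbd' (i=2, period=3)
emit factor 3: 'aaecabddec' (i=5, period=10)
emit factor 4: 'aae' (i=15, period=3)
emit factor 5: 'aabebbcecbe' (i=18, period=11)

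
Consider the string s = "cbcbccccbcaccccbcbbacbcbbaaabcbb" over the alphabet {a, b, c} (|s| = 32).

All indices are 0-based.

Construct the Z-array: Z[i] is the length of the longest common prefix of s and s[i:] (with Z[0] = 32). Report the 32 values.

Z[0]=32
i=1: i≥r, start 0; Z[1]=0
i=2: i≥r, start 0; Z[2]=3 grow→box=[2,5)
i=3: min(r-i=2, Z[1]=0)=0; Z[3]=0
i=4: min(r-i=1, Z[2]=3)=1; Z[4]=1
i=5: i≥r, start 0; Z[5]=1 grow→box=[5,6)
i=6: i≥r, start 0; Z[6]=1 grow→box=[6,7)
i=7: i≥r, start 0; Z[7]=3 grow→box=[7,10)
i=8: min(r-i=2, Z[1]=0)=0; Z[8]=0
i=9: min(r-i=1, Z[2]=3)=1; Z[9]=1
i=10: i≥r, start 0; Z[10]=0
i=11: i≥r, start 0; Z[11]=1 grow→box=[11,12)
i=12: i≥r, start 0; Z[12]=1 grow→box=[12,13)
i=13: i≥r, start 0; Z[13]=1 grow→box=[13,14)
i=14: i≥r, start 0; Z[14]=4 grow→box=[14,18)
i=15: min(r-i=3, Z[1]=0)=0; Z[15]=0
i=16: min(r-i=2, Z[2]=3)=2; Z[16]=2
i=17: min(r-i=1, Z[3]=0)=0; Z[17]=0
i=18: i≥r, start 0; Z[18]=0
i=19: i≥r, start 0; Z[19]=0
i=20: i≥r, start 0; Z[20]=4 grow→box=[20,24)
i=21: min(r-i=3, Z[1]=0)=0; Z[21]=0
i=22: min(r-i=2, Z[2]=3)=2; Z[22]=2
i=23: min(r-i=1, Z[3]=0)=0; Z[23]=0
i=24: i≥r, start 0; Z[24]=0
i=25: i≥r, start 0; Z[25]=0
i=26: i≥r, start 0; Z[26]=0
i=27: i≥r, start 0; Z[27]=0
i=28: i≥r, start 0; Z[28]=0
i=29: i≥r, start 0; Z[29]=2 grow→box=[29,31)
i=30: min(r-i=1, Z[1]=0)=0; Z[30]=0
i=31: i≥r, start 0; Z[31]=0

[32, 0, 3, 0, 1, 1, 1, 3, 0, 1, 0, 1, 1, 1, 4, 0, 2, 0, 0, 0, 4, 0, 2, 0, 0, 0, 0, 0, 0, 2, 0, 0]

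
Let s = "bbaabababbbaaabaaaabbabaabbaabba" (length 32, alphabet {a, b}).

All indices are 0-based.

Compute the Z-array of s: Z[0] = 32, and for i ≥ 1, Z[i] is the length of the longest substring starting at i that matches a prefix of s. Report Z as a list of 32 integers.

Z[0]=32
i=1: i≥r, start 0; Z[1]=1 grow→box=[1,2)
i=2: i≥r, start 0; Z[2]=0
i=3: i≥r, start 0; Z[3]=0
i=4: i≥r, start 0; Z[4]=1 grow→box=[4,5)
i=5: i≥r, start 0; Z[5]=0
i=6: i≥r, start 0; Z[6]=1 grow→box=[6,7)
i=7: i≥r, start 0; Z[7]=0
i=8: i≥r, start 0; Z[8]=2 grow→box=[8,10)
i=9: min(r-i=1, Z[1]=1)=1; Z[9]=4 grow→box=[9,13)
i=10: min(r-i=3, Z[1]=1)=1; Z[10]=1
i=11: min(r-i=2, Z[2]=0)=0; Z[11]=0
i=12: min(r-i=1, Z[3]=0)=0; Z[12]=0
i=13: i≥r, start 0; Z[13]=0
i=14: i≥r, start 0; Z[14]=1 grow→box=[14,15)
i=15: i≥r, start 0; Z[15]=0
i=16: i≥r, start 0; Z[16]=0
i=17: i≥r, start 0; Z[17]=0
i=18: i≥r, start 0; Z[18]=0
i=19: i≥r, start 0; Z[19]=3 grow→box=[19,22)
i=20: min(r-i=2, Z[1]=1)=1; Z[20]=1
i=21: min(r-i=1, Z[2]=0)=0; Z[21]=0
i=22: i≥r, start 0; Z[22]=1 grow→box=[22,23)
i=23: i≥r, start 0; Z[23]=0
i=24: i≥r, start 0; Z[24]=0
i=25: i≥r, start 0; Z[25]=5 grow→box=[25,30)
i=26: min(r-i=4, Z[1]=1)=1; Z[26]=1
i=27: min(r-i=3, Z[2]=0)=0; Z[27]=0
i=28: min(r-i=2, Z[3]=0)=0; Z[28]=0
i=29: min(r-i=1, Z[4]=1)=1; Z[29]=3 grow→box=[29,32)
i=30: min(r-i=2, Z[1]=1)=1; Z[30]=1
i=31: min(r-i=1, Z[2]=0)=0; Z[31]=0

[32, 1, 0, 0, 1, 0, 1, 0, 2, 4, 1, 0, 0, 0, 1, 0, 0, 0, 0, 3, 1, 0, 1, 0, 0, 5, 1, 0, 0, 3, 1, 0]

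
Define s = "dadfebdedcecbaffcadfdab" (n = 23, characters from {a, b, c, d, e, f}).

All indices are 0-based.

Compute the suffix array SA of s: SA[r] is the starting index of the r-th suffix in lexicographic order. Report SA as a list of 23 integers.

rank→(start, suffix):
  0 → (21, 'ab')
  1 → (17, 'adfdab')
  2 → (1, 'adfebdedcecbaffcadfdab')
  3 → (13, 'affcadfdab')
  4 → (22, 'b')
  5 → (12, 'baffcadfdab')
  6 → (5, 'bdedcecbaffcadfdab')
  7 → (16, 'cadfdab')
  8 → (11, 'cbaffcadfdab')
  9 → (9, 'cecbaffcadfdab')
  10 → (20, 'dab')
  11 → (0, 'dadfebdedcecbaffcadfdab')
  12 → (8, 'dcecbaffcadfdab')
  13 → (6, 'dedcecbaffcadfdab')
  14 → (18, 'dfdab')
  15 → (2, 'dfebdedcecbaffcadfdab')
  16 → (4, 'ebdedcecbaffcadfdab')
  17 → (10, 'ecbaffcadfdab')
  18 → (7, 'edcecbaffcadfdab')
  19 → (15, 'fcadfdab')
  20 → (19, 'fdab')
  21 → (3, 'febdedcecbaffcadfdab')
  22 → (14, 'ffcadfdab')

[21, 17, 1, 13, 22, 12, 5, 16, 11, 9, 20, 0, 8, 6, 18, 2, 4, 10, 7, 15, 19, 3, 14]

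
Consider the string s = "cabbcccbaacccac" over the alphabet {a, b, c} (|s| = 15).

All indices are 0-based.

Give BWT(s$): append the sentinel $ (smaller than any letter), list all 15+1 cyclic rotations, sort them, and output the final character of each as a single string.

rank  rotation          last
    0  $cabbcccbaacccac  c
    1  aacccac$cabbcccb  b
    2  abbcccbaacccac$c  c
    3  ac$cabbcccbaaccc  c
    4  acccac$cabbcccba  a
    5  baacccac$cabbccc  c
    6  bbcccbaacccac$ca  a
    7  bcccbaacccac$cab  b
    8  c$cabbcccbaaccca  a
    9  cabbcccbaacccac$  $
   10  cac$cabbcccbaacc  c
   11  cbaacccac$cabbcc  c
   12  ccac$cabbcccbaac  c
   13  ccbaacccac$cabbc  c
   14  cccac$cabbcccbaa  a
   15  cccbaacccac$cabb  b

cbccacaba$ccccab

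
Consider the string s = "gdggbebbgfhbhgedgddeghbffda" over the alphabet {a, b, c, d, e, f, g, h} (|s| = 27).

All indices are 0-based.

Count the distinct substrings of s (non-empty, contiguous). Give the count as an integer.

rank | idx | suffix
   0 |  26 | a
   1 |   6 | bbgfhbhgedgddeghbffda
   2 |   4 | bebbgfhbhgedgddeghbffda
   3 |  22 | bffda
   4 |   7 | bgfhbhgedgddeghbffda
   5 |  11 | bhgedgddeghbffda
   6 |  25 | da
   7 |  17 | ddeghbffda
   8 |  18 | deghbffda
   9 |  15 | dgddeghbffda
  10 |   1 | dggbebbgfhbhgedgddeghbffda
  11 |   5 | ebbgfhbhgedgddeghbffda
  12 |  14 | edgddeghbffda
  13 |  19 | eghbffda
  14 |  24 | fda
  15 |  23 | ffda
  16 |   9 | fhbhgedgddeghbffda
  17 |   3 | gbebbgfhbhgedgddeghbffda
  18 |  16 | gddeghbffda
  19 |   0 | gdggbebbgfhbhgedgddeghbffda
  20 |  13 | gedgddeghbffda
  21 |   8 | gfhbhgedgddeghbffda
  22 |   2 | ggbebbgfhbhgedgddeghbffda
  23 |  20 | ghbffda
  24 |  21 | hbffda
  25 |  10 | hbhgedgddeghbffda
  26 |  12 | hgedgddeghbffda

SA = [26, 6, 4, 22, 7, 11, 25, 17, 18, 15, 1, 5, 14, 19, 24, 23, 9, 3, 16, 0, 13, 8, 2, 20, 21, 10, 12]
[i] adj suffixes → lcp
  [1] 26/6 → 0 ('')
  [2] 6/4 → 1 ('b')
  [3] 4/22 → 1 ('b')
  [4] 22/7 → 1 ('b')
  [5] 7/11 → 1 ('b')
  [6] 11/25 → 0 ('')
  [7] 25/17 → 1 ('d')
  [8] 17/18 → 1 ('d')
  [9] 18/15 → 1 ('d')
  [10] 15/1 → 2 ('dg')
  [11] 1/5 → 0 ('')
  [12] 5/14 → 1 ('e')
  [13] 14/19 → 1 ('e')
  [14] 19/24 → 0 ('')
  [15] 24/23 → 1 ('f')
  [16] 23/9 → 1 ('f')
  [17] 9/3 → 0 ('')
  [18] 3/16 → 1 ('g')
  [19] 16/0 → 2 ('gd')
  [20] 0/13 → 1 ('g')
  [21] 13/8 → 1 ('g')
  [22] 8/2 → 1 ('g')
  [23] 2/20 → 1 ('g')
  [24] 20/21 → 0 ('')
  [25] 21/10 → 2 ('hb')
  [26] 10/12 → 1 ('h')

n(n+1)/2 = 27·28/2 = 378
Σ LCP = 0 + 0 + 1 + 1 + 1 + 1 + 0 + 1 + 1 + 1 + 2 + 0 + 1 + 1 + 0 + 1 + 1 + 0 + 1 + 2 + 1 + 1 + 1 + 1 + 0 + 2 + 1 = 23
distinct = 378 − 23 = 355

355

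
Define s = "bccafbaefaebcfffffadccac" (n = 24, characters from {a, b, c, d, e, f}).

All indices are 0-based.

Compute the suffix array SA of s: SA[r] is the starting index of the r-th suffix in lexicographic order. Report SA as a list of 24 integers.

rank | idx | suffix
   0 |  22 | ac
   1 |  18 | adccac
   2 |   9 | aebcfffffadccac
   3 |   6 | aefaebcfffffadccac
   4 |   3 | afbaefaebcfffffadccac
   5 |   5 | baefaebcfffffadccac
   6 |   0 | bccafbaefaebcfffffadccac
   7 |  11 | bcfffffadccac
   8 |  23 | c
   9 |  21 | cac
  10 |   2 | cafbaefaebcfffffadccac
  11 |  20 | ccac
  12 |   1 | ccafbaefaebcfffffadccac
  13 |  12 | cfffffadccac
  14 |  19 | dccac
  15 |  10 | ebcfffffadccac
  16 |   7 | efaebcfffffadccac
  17 |  17 | fadccac
  18 |   8 | faebcfffffadccac
  19 |   4 | fbaefaebcfffffadccac
  20 |  16 | ffadccac
  21 |  15 | fffadccac
  22 |  14 | ffffadccac
  23 |  13 | fffffadccac

[22, 18, 9, 6, 3, 5, 0, 11, 23, 21, 2, 20, 1, 12, 19, 10, 7, 17, 8, 4, 16, 15, 14, 13]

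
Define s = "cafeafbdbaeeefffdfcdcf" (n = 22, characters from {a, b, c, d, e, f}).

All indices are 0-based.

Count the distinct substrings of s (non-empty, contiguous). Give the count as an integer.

rank→(start, suffix):
  0 → (9, 'aeeefffdfcdcf')
  1 → (4, 'afbdbaeeefffdfcdcf')
  2 → (1, 'afeafbdbaeeefffdfcdcf')
  3 → (8, 'baeeefffdfcdcf')
  4 → (6, 'bdbaeeefffdfcdcf')
  5 → (0, 'cafeafbdbaeeefffdfcdcf')
  6 → (18, 'cdcf')
  7 → (20, 'cf')
  8 → (7, 'dbaeeefffdfcdcf')
  9 → (19, 'dcf')
  10 → (16, 'dfcdcf')
  11 → (3, 'eafbdbaeeefffdfcdcf')
  12 → (10, 'eeefffdfcdcf')
  13 → (11, 'eefffdfcdcf')
  14 → (12, 'efffdfcdcf')
  15 → (21, 'f')
  16 → (5, 'fbdbaeeefffdfcdcf')
  17 → (17, 'fcdcf')
  18 → (15, 'fdfcdcf')
  19 → (2, 'feafbdbaeeefffdfcdcf')
  20 → (14, 'ffdfcdcf')
  21 → (13, 'fffdfcdcf')

SA = [9, 4, 1, 8, 6, 0, 18, 20, 7, 19, 16, 3, 10, 11, 12, 21, 5, 17, 15, 2, 14, 13]
rank  pair      lcp
   1  s[9:],s[4:]  1  'a'
   2  s[4:],s[1:]  2  'af'
   3  s[1:],s[8:]  0  ''
   4  s[8:],s[6:]  1  'b'
   5  s[6:],s[0:]  0  ''
   6  s[0:],s[18:]  1  'c'
   7  s[18:],s[20:]  1  'c'
   8  s[20:],s[7:]  0  ''
   9  s[7:],s[19:]  1  'd'
  10  s[19:],s[16:]  1  'd'
  11  s[16:],s[3:]  0  ''
  12  s[3:],s[10:]  1  'e'
  13  s[10:],s[11:]  2  'ee'
  14  s[11:],s[12:]  1  'e'
  15  s[12:],s[21:]  0  ''
  16  s[21:],s[5:]  1  'f'
  17  s[5:],s[17:]  1  'f'
  18  s[17:],s[15:]  1  'f'
  19  s[15:],s[2:]  1  'f'
  20  s[2:],s[14:]  1  'f'
  21  s[14:],s[13:]  2  'ff'

n(n+1)/2 = 22·23/2 = 253
Σ LCP = 0 + 1 + 2 + 0 + 1 + 0 + 1 + 1 + 0 + 1 + 1 + 0 + 1 + 2 + 1 + 0 + 1 + 1 + 1 + 1 + 1 + 2 = 19
distinct = 253 − 19 = 234

234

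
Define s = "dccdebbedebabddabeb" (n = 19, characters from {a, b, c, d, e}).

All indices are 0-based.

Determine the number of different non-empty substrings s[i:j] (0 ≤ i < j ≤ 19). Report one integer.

170

rank→(start, suffix):
  0 → (11, 'abddabeb')
  1 → (15, 'abeb')
  2 → (18, 'b')
  3 → (10, 'babddabeb')
  4 → (5, 'bbedebabddabeb')
  5 → (12, 'bddabeb')
  6 → (16, 'beb')
  7 → (6, 'bedebabddabeb')
  8 → (1, 'ccdebbedebabddabeb')
  9 → (2, 'cdebbedebabddabeb')
  10 → (14, 'dabeb')
  11 → (0, 'dccdebbedebabddabeb')
  12 → (13, 'ddabeb')
  13 → (8, 'debabddabeb')
  14 → (3, 'debbedebabddabeb')
  15 → (17, 'eb')
  16 → (9, 'ebabddabeb')
  17 → (4, 'ebbedebabddabeb')
  18 → (7, 'edebabddabeb')

SA = [11, 15, 18, 10, 5, 12, 16, 6, 1, 2, 14, 0, 13, 8, 3, 17, 9, 4, 7]
rank  pair      lcp
   1  s[11:],s[15:]  2  'ab'
   2  s[15:],s[18:]  0  ''
   3  s[18:],s[10:]  1  'b'
   4  s[10:],s[5:]  1  'b'
   5  s[5:],s[12:]  1  'b'
   6  s[12:],s[16:]  1  'b'
   7  s[16:],s[6:]  2  'be'
   8  s[6:],s[1:]  0  ''
   9  s[1:],s[2:]  1  'c'
  10  s[2:],s[14:]  0  ''
  11  s[14:],s[0:]  1  'd'
  12  s[0:],s[13:]  1  'd'
  13  s[13:],s[8:]  1  'd'
  14  s[8:],s[3:]  3  'deb'
  15  s[3:],s[17:]  0  ''
  16  s[17:],s[9:]  2  'eb'
  17  s[9:],s[4:]  2  'eb'
  18  s[4:],s[7:]  1  'e'

n(n+1)/2 = 19·20/2 = 190
Σ LCP = 0 + 2 + 0 + 1 + 1 + 1 + 1 + 2 + 0 + 1 + 0 + 1 + 1 + 1 + 3 + 0 + 2 + 2 + 1 = 20
distinct = 190 − 20 = 170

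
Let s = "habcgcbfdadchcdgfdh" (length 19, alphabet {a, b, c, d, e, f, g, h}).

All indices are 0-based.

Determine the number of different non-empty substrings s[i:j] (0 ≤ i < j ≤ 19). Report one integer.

177

sorted suffixes:
  #0 SA[0]=1  'abcgcbfdadchcdgfdh'
  #1 SA[1]=9  'adchcdgfdh'
  #2 SA[2]=2  'bcgcbfdadchcdgfdh'
  #3 SA[3]=6  'bfdadchcdgfdh'
  #4 SA[4]=5  'cbfdadchcdgfdh'
  #5 SA[5]=13  'cdgfdh'
  #6 SA[6]=3  'cgcbfdadchcdgfdh'
  #7 SA[7]=11  'chcdgfdh'
  #8 SA[8]=8  'dadchcdgfdh'
  #9 SA[9]=10  'dchcdgfdh'
  #10 SA[10]=14  'dgfdh'
  #11 SA[11]=17  'dh'
  #12 SA[12]=7  'fdadchcdgfdh'
  #13 SA[13]=16  'fdh'
  #14 SA[14]=4  'gcbfdadchcdgfdh'
  #15 SA[15]=15  'gfdh'
  #16 SA[16]=18  'h'
  #17 SA[17]=0  'habcgcbfdadchcdgfdh'
  #18 SA[18]=12  'hcdgfdh'

SA = [1, 9, 2, 6, 5, 13, 3, 11, 8, 10, 14, 17, 7, 16, 4, 15, 18, 0, 12]
rank  pair      lcp
   1  s[1:],s[9:]  1  'a'
   2  s[9:],s[2:]  0  ''
   3  s[2:],s[6:]  1  'b'
   4  s[6:],s[5:]  0  ''
   5  s[5:],s[13:]  1  'c'
   6  s[13:],s[3:]  1  'c'
   7  s[3:],s[11:]  1  'c'
   8  s[11:],s[8:]  0  ''
   9  s[8:],s[10:]  1  'd'
  10  s[10:],s[14:]  1  'd'
  11  s[14:],s[17:]  1  'd'
  12  s[17:],s[7:]  0  ''
  13  s[7:],s[16:]  2  'fd'
  14  s[16:],s[4:]  0  ''
  15  s[4:],s[15:]  1  'g'
  16  s[15:],s[18:]  0  ''
  17  s[18:],s[0:]  1  'h'
  18  s[0:],s[12:]  1  'h'

n(n+1)/2 = 19·20/2 = 190
Σ LCP = 0 + 1 + 0 + 1 + 0 + 1 + 1 + 1 + 0 + 1 + 1 + 1 + 0 + 2 + 0 + 1 + 0 + 1 + 1 = 13
distinct = 190 − 13 = 177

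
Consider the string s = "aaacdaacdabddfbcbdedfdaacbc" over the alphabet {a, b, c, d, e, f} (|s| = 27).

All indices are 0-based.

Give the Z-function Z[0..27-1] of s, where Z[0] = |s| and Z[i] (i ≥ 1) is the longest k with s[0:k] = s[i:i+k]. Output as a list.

Z[0]=27
i=1: i≥r, start 0; Z[1]=2 extend→box=[1,3)
i=2: min(r-i=1, Z[1]=2)=1; Z[2]=1
i=3: i≥r, start 0; Z[3]=0
i=4: i≥r, start 0; Z[4]=0
i=5: i≥r, start 0; Z[5]=2 extend→box=[5,7)
i=6: min(r-i=1, Z[1]=2)=1; Z[6]=1
i=7: i≥r, start 0; Z[7]=0
i=8: i≥r, start 0; Z[8]=0
i=9: i≥r, start 0; Z[9]=1 extend→box=[9,10)
i=10: i≥r, start 0; Z[10]=0
i=11: i≥r, start 0; Z[11]=0
i=12: i≥r, start 0; Z[12]=0
i=13: i≥r, start 0; Z[13]=0
i=14: i≥r, start 0; Z[14]=0
i=15: i≥r, start 0; Z[15]=0
i=16: i≥r, start 0; Z[16]=0
i=17: i≥r, start 0; Z[17]=0
i=18: i≥r, start 0; Z[18]=0
i=19: i≥r, start 0; Z[19]=0
i=20: i≥r, start 0; Z[20]=0
i=21: i≥r, start 0; Z[21]=0
i=22: i≥r, start 0; Z[22]=2 extend→box=[22,24)
i=23: min(r-i=1, Z[1]=2)=1; Z[23]=1
i=24: i≥r, start 0; Z[24]=0
i=25: i≥r, start 0; Z[25]=0
i=26: i≥r, start 0; Z[26]=0

[27, 2, 1, 0, 0, 2, 1, 0, 0, 1, 0, 0, 0, 0, 0, 0, 0, 0, 0, 0, 0, 0, 2, 1, 0, 0, 0]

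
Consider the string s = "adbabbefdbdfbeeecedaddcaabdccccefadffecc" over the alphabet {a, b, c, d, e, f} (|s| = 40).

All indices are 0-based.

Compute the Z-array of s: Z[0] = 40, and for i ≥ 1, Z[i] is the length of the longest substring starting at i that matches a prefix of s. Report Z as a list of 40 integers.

[40, 0, 0, 1, 0, 0, 0, 0, 0, 0, 0, 0, 0, 0, 0, 0, 0, 0, 0, 2, 0, 0, 0, 1, 1, 0, 0, 0, 0, 0, 0, 0, 0, 2, 0, 0, 0, 0, 0, 0]

Z[0]=40
i=1: i≥r, start 0; Z[1]=0
i=2: i≥r, start 0; Z[2]=0
i=3: i≥r, start 0; Z[3]=1 scan→box=[3,4)
i=4: i≥r, start 0; Z[4]=0
i=5: i≥r, start 0; Z[5]=0
i=6: i≥r, start 0; Z[6]=0
i=7: i≥r, start 0; Z[7]=0
i=8: i≥r, start 0; Z[8]=0
i=9: i≥r, start 0; Z[9]=0
i=10: i≥r, start 0; Z[10]=0
i=11: i≥r, start 0; Z[11]=0
i=12: i≥r, start 0; Z[12]=0
i=13: i≥r, start 0; Z[13]=0
i=14: i≥r, start 0; Z[14]=0
i=15: i≥r, start 0; Z[15]=0
i=16: i≥r, start 0; Z[16]=0
i=17: i≥r, start 0; Z[17]=0
i=18: i≥r, start 0; Z[18]=0
i=19: i≥r, start 0; Z[19]=2 scan→box=[19,21)
i=20: min(r-i=1, Z[1]=0)=0; Z[20]=0
i=21: i≥r, start 0; Z[21]=0
i=22: i≥r, start 0; Z[22]=0
i=23: i≥r, start 0; Z[23]=1 scan→box=[23,24)
i=24: i≥r, start 0; Z[24]=1 scan→box=[24,25)
i=25: i≥r, start 0; Z[25]=0
i=26: i≥r, start 0; Z[26]=0
i=27: i≥r, start 0; Z[27]=0
i=28: i≥r, start 0; Z[28]=0
i=29: i≥r, start 0; Z[29]=0
i=30: i≥r, start 0; Z[30]=0
i=31: i≥r, start 0; Z[31]=0
i=32: i≥r, start 0; Z[32]=0
i=33: i≥r, start 0; Z[33]=2 scan→box=[33,35)
i=34: min(r-i=1, Z[1]=0)=0; Z[34]=0
i=35: i≥r, start 0; Z[35]=0
i=36: i≥r, start 0; Z[36]=0
i=37: i≥r, start 0; Z[37]=0
i=38: i≥r, start 0; Z[38]=0
i=39: i≥r, start 0; Z[39]=0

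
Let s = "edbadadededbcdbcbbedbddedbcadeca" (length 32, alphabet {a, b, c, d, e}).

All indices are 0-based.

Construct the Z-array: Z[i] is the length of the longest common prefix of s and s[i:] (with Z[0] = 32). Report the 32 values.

Z[0]=32
i=1: i≥r, start 0; Z[1]=0
i=2: i≥r, start 0; Z[2]=0
i=3: i≥r, start 0; Z[3]=0
i=4: i≥r, start 0; Z[4]=0
i=5: i≥r, start 0; Z[5]=0
i=6: i≥r, start 0; Z[6]=0
i=7: i≥r, start 0; Z[7]=2 grow→box=[7,9)
i=8: min(r-i=1, Z[1]=0)=0; Z[8]=0
i=9: i≥r, start 0; Z[9]=3 grow→box=[9,12)
i=10: min(r-i=2, Z[1]=0)=0; Z[10]=0
i=11: min(r-i=1, Z[2]=0)=0; Z[11]=0
i=12: i≥r, start 0; Z[12]=0
i=13: i≥r, start 0; Z[13]=0
i=14: i≥r, start 0; Z[14]=0
i=15: i≥r, start 0; Z[15]=0
i=16: i≥r, start 0; Z[16]=0
i=17: i≥r, start 0; Z[17]=0
i=18: i≥r, start 0; Z[18]=3 grow→box=[18,21)
i=19: min(r-i=2, Z[1]=0)=0; Z[19]=0
i=20: min(r-i=1, Z[2]=0)=0; Z[20]=0
i=21: i≥r, start 0; Z[21]=0
i=22: i≥r, start 0; Z[22]=0
i=23: i≥r, start 0; Z[23]=3 grow→box=[23,26)
i=24: min(r-i=2, Z[1]=0)=0; Z[24]=0
i=25: min(r-i=1, Z[2]=0)=0; Z[25]=0
i=26: i≥r, start 0; Z[26]=0
i=27: i≥r, start 0; Z[27]=0
i=28: i≥r, start 0; Z[28]=0
i=29: i≥r, start 0; Z[29]=1 grow→box=[29,30)
i=30: i≥r, start 0; Z[30]=0
i=31: i≥r, start 0; Z[31]=0

[32, 0, 0, 0, 0, 0, 0, 2, 0, 3, 0, 0, 0, 0, 0, 0, 0, 0, 3, 0, 0, 0, 0, 3, 0, 0, 0, 0, 0, 1, 0, 0]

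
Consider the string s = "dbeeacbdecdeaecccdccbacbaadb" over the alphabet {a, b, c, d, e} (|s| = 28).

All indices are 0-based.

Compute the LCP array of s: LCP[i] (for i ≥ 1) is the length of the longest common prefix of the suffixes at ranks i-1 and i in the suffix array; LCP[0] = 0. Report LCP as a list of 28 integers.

rank→(start, suffix):
  0 → (24, 'aadb')
  1 → (21, 'acbaadb')
  2 → (4, 'acbdecdeaecccdccbacbaadb')
  3 → (25, 'adb')
  4 → (12, 'aecccdccbacbaadb')
  5 → (27, 'b')
  6 → (23, 'baadb')
  7 → (20, 'bacbaadb')
  8 → (6, 'bdecdeaecccdccbacbaadb')
  9 → (1, 'beeacbdecdeaecccdccbacbaadb')
  10 → (22, 'cbaadb')
  11 → (19, 'cbacbaadb')
  12 → (5, 'cbdecdeaecccdccbacbaadb')
  13 → (18, 'ccbacbaadb')
  14 → (14, 'cccdccbacbaadb')
  15 → (15, 'ccdccbacbaadb')
  16 → (16, 'cdccbacbaadb')
  17 → (9, 'cdeaecccdccbacbaadb')
  18 → (26, 'db')
  19 → (0, 'dbeeacbdecdeaecccdccbacbaadb')
  20 → (17, 'dccbacbaadb')
  21 → (10, 'deaecccdccbacbaadb')
  22 → (7, 'decdeaecccdccbacbaadb')
  23 → (3, 'eacbdecdeaecccdccbacbaadb')
  24 → (11, 'eaecccdccbacbaadb')
  25 → (13, 'ecccdccbacbaadb')
  26 → (8, 'ecdeaecccdccbacbaadb')
  27 → (2, 'eeacbdecdeaecccdccbacbaadb')

SA = [24, 21, 4, 25, 12, 27, 23, 20, 6, 1, 22, 19, 5, 18, 14, 15, 16, 9, 26, 0, 17, 10, 7, 3, 11, 13, 8, 2]
i: (SA[i-1],SA[i]) lcp shared
  1: (24,21) 1 'a'
  2: (21,4) 3 'acb'
  3: (4,25) 1 'a'
  4: (25,12) 1 'a'
  5: (12,27) 0 ''
  6: (27,23) 1 'b'
  7: (23,20) 2 'ba'
  8: (20,6) 1 'b'
  9: (6,1) 1 'b'
  10: (1,22) 0 ''
  11: (22,19) 3 'cba'
  12: (19,5) 2 'cb'
  13: (5,18) 1 'c'
  14: (18,14) 2 'cc'
  15: (14,15) 2 'cc'
  16: (15,16) 1 'c'
  17: (16,9) 2 'cd'
  18: (9,26) 0 ''
  19: (26,0) 2 'db'
  20: (0,17) 1 'd'
  21: (17,10) 1 'd'
  22: (10,7) 2 'de'
  23: (7,3) 0 ''
  24: (3,11) 2 'ea'
  25: (11,13) 1 'e'
  26: (13,8) 2 'ec'
  27: (8,2) 1 'e'

[0, 1, 3, 1, 1, 0, 1, 2, 1, 1, 0, 3, 2, 1, 2, 2, 1, 2, 0, 2, 1, 1, 2, 0, 2, 1, 2, 1]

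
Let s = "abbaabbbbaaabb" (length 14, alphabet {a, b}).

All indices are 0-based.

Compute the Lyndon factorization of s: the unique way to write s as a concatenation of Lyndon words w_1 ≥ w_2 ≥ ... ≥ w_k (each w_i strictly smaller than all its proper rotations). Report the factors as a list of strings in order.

emit factor 1: 'abb' (i=0, period=3)
emit factor 2: 'aabbbb' (i=3, period=6)
emit factor 3: 'aaabb' (i=9, period=5)

["abb", "aabbbb", "aaabb"]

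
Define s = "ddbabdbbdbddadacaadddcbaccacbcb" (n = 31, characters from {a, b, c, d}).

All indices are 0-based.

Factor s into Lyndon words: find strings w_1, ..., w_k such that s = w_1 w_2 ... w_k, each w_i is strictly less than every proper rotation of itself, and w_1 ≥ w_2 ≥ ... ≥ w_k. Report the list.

emit factor 1: 'd' (i=0, period=1)
emit factor 2: 'd' (i=1, period=1)
emit factor 3: 'b' (i=2, period=1)
emit factor 4: 'abdbbdbddadac' (i=3, period=13)
emit factor 5: 'aadddcbaccacbcb' (i=16, period=15)

["d", "d", "b", "abdbbdbddadac", "aadddcbaccacbcb"]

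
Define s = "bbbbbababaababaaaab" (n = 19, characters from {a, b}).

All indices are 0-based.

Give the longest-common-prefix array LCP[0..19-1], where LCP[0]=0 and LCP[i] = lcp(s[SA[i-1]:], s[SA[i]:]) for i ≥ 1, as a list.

rank | idx | suffix
   0 |  14 | aaaab
   1 |  15 | aaab
   2 |  16 | aab
   3 |   9 | aababaaaab
   4 |  17 | ab
   5 |  12 | abaaaab
   6 |   7 | abaababaaaab
   7 |  10 | ababaaaab
   8 |   5 | ababaababaaaab
   9 |  18 | b
  10 |  13 | baaaab
  11 |   8 | baababaaaab
  12 |  11 | babaaaab
  13 |   6 | babaababaaaab
  14 |   4 | bababaababaaaab
  15 |   3 | bbababaababaaaab
  16 |   2 | bbbababaababaaaab
  17 |   1 | bbbbababaababaaaab
  18 |   0 | bbbbbababaababaaaab

SA = [14, 15, 16, 9, 17, 12, 7, 10, 5, 18, 13, 8, 11, 6, 4, 3, 2, 1, 0]
i: (SA[i-1],SA[i]) lcp shared
  1: (14,15) 3 'aaa'
  2: (15,16) 2 'aa'
  3: (16,9) 3 'aab'
  4: (9,17) 1 'a'
  5: (17,12) 2 'ab'
  6: (12,7) 4 'abaa'
  7: (7,10) 3 'aba'
  8: (10,5) 6 'ababaa'
  9: (5,18) 0 ''
  10: (18,13) 1 'b'
  11: (13,8) 3 'baa'
  12: (8,11) 2 'ba'
  13: (11,6) 5 'babaa'
  14: (6,4) 4 'baba'
  15: (4,3) 1 'b'
  16: (3,2) 2 'bb'
  17: (2,1) 3 'bbb'
  18: (1,0) 4 'bbbb'

[0, 3, 2, 3, 1, 2, 4, 3, 6, 0, 1, 3, 2, 5, 4, 1, 2, 3, 4]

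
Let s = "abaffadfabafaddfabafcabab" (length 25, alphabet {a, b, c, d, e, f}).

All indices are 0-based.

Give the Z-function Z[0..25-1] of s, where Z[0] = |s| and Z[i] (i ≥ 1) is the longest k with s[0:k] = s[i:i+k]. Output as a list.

[25, 0, 1, 0, 0, 1, 0, 0, 4, 0, 1, 0, 1, 0, 0, 0, 4, 0, 1, 0, 0, 3, 0, 2, 0]

Z[0]=25
i=1: i≥r, start 0; Z[1]=0
i=2: i≥r, start 0; Z[2]=1 grow→box=[2,3)
i=3: i≥r, start 0; Z[3]=0
i=4: i≥r, start 0; Z[4]=0
i=5: i≥r, start 0; Z[5]=1 grow→box=[5,6)
i=6: i≥r, start 0; Z[6]=0
i=7: i≥r, start 0; Z[7]=0
i=8: i≥r, start 0; Z[8]=4 grow→box=[8,12)
i=9: min(r-i=3, Z[1]=0)=0; Z[9]=0
i=10: min(r-i=2, Z[2]=1)=1; Z[10]=1
i=11: min(r-i=1, Z[3]=0)=0; Z[11]=0
i=12: i≥r, start 0; Z[12]=1 grow→box=[12,13)
i=13: i≥r, start 0; Z[13]=0
i=14: i≥r, start 0; Z[14]=0
i=15: i≥r, start 0; Z[15]=0
i=16: i≥r, start 0; Z[16]=4 grow→box=[16,20)
i=17: min(r-i=3, Z[1]=0)=0; Z[17]=0
i=18: min(r-i=2, Z[2]=1)=1; Z[18]=1
i=19: min(r-i=1, Z[3]=0)=0; Z[19]=0
i=20: i≥r, start 0; Z[20]=0
i=21: i≥r, start 0; Z[21]=3 grow→box=[21,24)
i=22: min(r-i=2, Z[1]=0)=0; Z[22]=0
i=23: min(r-i=1, Z[2]=1)=1; Z[23]=2 grow→box=[23,25)
i=24: min(r-i=1, Z[1]=0)=0; Z[24]=0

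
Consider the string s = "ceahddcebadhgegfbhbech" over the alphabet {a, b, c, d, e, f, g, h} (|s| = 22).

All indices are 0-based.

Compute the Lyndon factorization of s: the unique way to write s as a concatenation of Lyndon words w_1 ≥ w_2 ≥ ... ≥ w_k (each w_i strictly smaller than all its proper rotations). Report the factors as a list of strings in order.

["ce", "ahddceb", "adhgegfbhbech"]

emit factor 1: 'ce' (i=0, period=2)
emit factor 2: 'ahddceb' (i=2, period=7)
emit factor 3: 'adhgegfbhbech' (i=9, period=13)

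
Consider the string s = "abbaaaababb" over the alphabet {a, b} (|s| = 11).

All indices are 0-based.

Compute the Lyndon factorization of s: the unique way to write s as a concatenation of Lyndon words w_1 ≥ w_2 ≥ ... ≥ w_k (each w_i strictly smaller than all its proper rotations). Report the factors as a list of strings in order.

emit factor 1: 'abb' (i=0, period=3)
emit factor 2: 'aaaababb' (i=3, period=8)

["abb", "aaaababb"]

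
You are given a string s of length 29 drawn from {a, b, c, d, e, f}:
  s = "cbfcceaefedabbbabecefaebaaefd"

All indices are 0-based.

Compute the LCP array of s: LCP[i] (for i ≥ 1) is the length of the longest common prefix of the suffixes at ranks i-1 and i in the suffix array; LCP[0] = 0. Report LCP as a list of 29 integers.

[0, 1, 2, 1, 2, 3, 0, 2, 1, 2, 1, 1, 0, 1, 1, 2, 0, 1, 0, 1, 1, 1, 1, 2, 2, 0, 1, 1, 1]

rank | idx | suffix
   0 |  24 | aaefd
   1 |  11 | abbbabecefaebaaefd
   2 |  15 | abecefaebaaefd
   3 |  21 | aebaaefd
   4 |  25 | aefd
   5 |   6 | aefedabbbabecefaebaaefd
   6 |  23 | baaefd
   7 |  14 | babecefaebaaefd
   8 |  13 | bbabecefaebaaefd
   9 |  12 | bbbabecefaebaaefd
  10 |  16 | becefaebaaefd
  11 |   1 | bfcceaefedabbbabecefaebaaefd
  12 |   0 | cbfcceaefedabbbabecefaebaaefd
  13 |   3 | cceaefedabbbabecefaebaaefd
  14 |   4 | ceaefedabbbabecefaebaaefd
  15 |  18 | cefaebaaefd
  16 |  28 | d
  17 |  10 | dabbbabecefaebaaefd
  18 |   5 | eaefedabbbabecefaebaaefd
  19 |  22 | ebaaefd
  20 |  17 | ecefaebaaefd
  21 |   9 | edabbbabecefaebaaefd
  22 |  19 | efaebaaefd
  23 |  26 | efd
  24 |   7 | efedabbbabecefaebaaefd
  25 |  20 | faebaaefd
  26 |   2 | fcceaefedabbbabecefaebaaefd
  27 |  27 | fd
  28 |   8 | fedabbbabecefaebaaefd

SA = [24, 11, 15, 21, 25, 6, 23, 14, 13, 12, 16, 1, 0, 3, 4, 18, 28, 10, 5, 22, 17, 9, 19, 26, 7, 20, 2, 27, 8]
i: (SA[i-1],SA[i]) lcp shared
  1: (24,11) 1 'a'
  2: (11,15) 2 'ab'
  3: (15,21) 1 'a'
  4: (21,25) 2 'ae'
  5: (25,6) 3 'aef'
  6: (6,23) 0 ''
  7: (23,14) 2 'ba'
  8: (14,13) 1 'b'
  9: (13,12) 2 'bb'
  10: (12,16) 1 'b'
  11: (16,1) 1 'b'
  12: (1,0) 0 ''
  13: (0,3) 1 'c'
  14: (3,4) 1 'c'
  15: (4,18) 2 'ce'
  16: (18,28) 0 ''
  17: (28,10) 1 'd'
  18: (10,5) 0 ''
  19: (5,22) 1 'e'
  20: (22,17) 1 'e'
  21: (17,9) 1 'e'
  22: (9,19) 1 'e'
  23: (19,26) 2 'ef'
  24: (26,7) 2 'ef'
  25: (7,20) 0 ''
  26: (20,2) 1 'f'
  27: (2,27) 1 'f'
  28: (27,8) 1 'f'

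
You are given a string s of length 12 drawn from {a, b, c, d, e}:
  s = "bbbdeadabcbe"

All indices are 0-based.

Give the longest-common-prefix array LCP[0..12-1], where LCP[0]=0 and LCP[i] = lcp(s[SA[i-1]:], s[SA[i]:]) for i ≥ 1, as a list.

rank→(start, suffix):
  0 → (7, 'abcbe')
  1 → (5, 'adabcbe')
  2 → (0, 'bbbdeadabcbe')
  3 → (1, 'bbdeadabcbe')
  4 → (8, 'bcbe')
  5 → (2, 'bdeadabcbe')
  6 → (10, 'be')
  7 → (9, 'cbe')
  8 → (6, 'dabcbe')
  9 → (3, 'deadabcbe')
  10 → (11, 'e')
  11 → (4, 'eadabcbe')

SA = [7, 5, 0, 1, 8, 2, 10, 9, 6, 3, 11, 4]
i: (SA[i-1],SA[i]) lcp shared
  1: (7,5) 1 'a'
  2: (5,0) 0 ''
  3: (0,1) 2 'bb'
  4: (1,8) 1 'b'
  5: (8,2) 1 'b'
  6: (2,10) 1 'b'
  7: (10,9) 0 ''
  8: (9,6) 0 ''
  9: (6,3) 1 'd'
  10: (3,11) 0 ''
  11: (11,4) 1 'e'

[0, 1, 0, 2, 1, 1, 1, 0, 0, 1, 0, 1]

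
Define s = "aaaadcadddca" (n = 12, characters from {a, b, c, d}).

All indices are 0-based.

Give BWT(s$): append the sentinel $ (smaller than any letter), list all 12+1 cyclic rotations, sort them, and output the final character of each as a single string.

rank  rotation       last
    0  $aaaadcadddca  a
    1  a$aaaadcadddc  c
    2  aaaadcadddca$  $
    3  aaadcadddca$a  a
    4  aadcadddca$aa  a
    5  adcadddca$aaa  a
    6  adddca$aaaadc  c
    7  ca$aaaadcaddd  d
    8  cadddca$aaaad  d
    9  dca$aaaadcadd  d
   10  dcadddca$aaaa  a
   11  ddca$aaaadcad  d
   12  dddca$aaaadca  a

ac$aaacdddada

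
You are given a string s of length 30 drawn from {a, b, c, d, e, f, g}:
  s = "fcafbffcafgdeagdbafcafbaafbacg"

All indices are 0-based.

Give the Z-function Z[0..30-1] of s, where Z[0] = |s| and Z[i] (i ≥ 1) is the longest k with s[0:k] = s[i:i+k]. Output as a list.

Z[0]=30
i=1: outside box; Z[1]=0
i=2: outside box; Z[2]=0
i=3: outside box; Z[3]=1 grow→box=[3,4)
i=4: outside box; Z[4]=0
i=5: outside box; Z[5]=1 grow→box=[5,6)
i=6: outside box; Z[6]=4 grow→box=[6,10)
i=7: min(r-i=3, Z[1]=0)=0; Z[7]=0
i=8: min(r-i=2, Z[2]=0)=0; Z[8]=0
i=9: min(r-i=1, Z[3]=1)=1; Z[9]=1
i=10: outside box; Z[10]=0
i=11: outside box; Z[11]=0
i=12: outside box; Z[12]=0
i=13: outside box; Z[13]=0
i=14: outside box; Z[14]=0
i=15: outside box; Z[15]=0
i=16: outside box; Z[16]=0
i=17: outside box; Z[17]=0
i=18: outside box; Z[18]=5 grow→box=[18,23)
i=19: min(r-i=4, Z[1]=0)=0; Z[19]=0
i=20: min(r-i=3, Z[2]=0)=0; Z[20]=0
i=21: min(r-i=2, Z[3]=1)=1; Z[21]=1
i=22: min(r-i=1, Z[4]=0)=0; Z[22]=0
i=23: outside box; Z[23]=0
i=24: outside box; Z[24]=0
i=25: outside box; Z[25]=1 grow→box=[25,26)
i=26: outside box; Z[26]=0
i=27: outside box; Z[27]=0
i=28: outside box; Z[28]=0
i=29: outside box; Z[29]=0

[30, 0, 0, 1, 0, 1, 4, 0, 0, 1, 0, 0, 0, 0, 0, 0, 0, 0, 5, 0, 0, 1, 0, 0, 0, 1, 0, 0, 0, 0]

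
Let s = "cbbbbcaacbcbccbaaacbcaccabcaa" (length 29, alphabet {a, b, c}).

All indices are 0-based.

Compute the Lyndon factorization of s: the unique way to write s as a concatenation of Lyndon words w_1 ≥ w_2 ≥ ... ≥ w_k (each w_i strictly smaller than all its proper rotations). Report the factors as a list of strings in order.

["c", "bbbbc", "aacbcbccb", "aaacbcaccabc", "a", "a"]

emit factor 1: 'c' (i=0, period=1)
emit factor 2: 'bbbbc' (i=1, period=5)
emit factor 3: 'aacbcbccb' (i=6, period=9)
emit factor 4: 'aaacbcaccabc' (i=15, period=12)
emit factor 5: 'a' (i=27, period=1)
emit factor 6: 'a' (i=28, period=1)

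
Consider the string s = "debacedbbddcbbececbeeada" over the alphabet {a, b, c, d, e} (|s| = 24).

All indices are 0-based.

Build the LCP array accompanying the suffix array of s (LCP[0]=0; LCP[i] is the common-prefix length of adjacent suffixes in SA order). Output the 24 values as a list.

[0, 1, 1, 0, 1, 2, 1, 1, 2, 0, 2, 1, 2, 0, 1, 1, 1, 1, 0, 1, 1, 2, 1, 1]

rank | idx | suffix
   0 |  23 | a
   1 |   3 | acedbbddcbbececbeeada
   2 |  21 | ada
   3 |   2 | bacedbbddcbbececbeeada
   4 |   7 | bbddcbbececbeeada
   5 |  12 | bbececbeeada
   6 |   8 | bddcbbececbeeada
   7 |  13 | bececbeeada
   8 |  18 | beeada
   9 |  11 | cbbececbeeada
  10 |  17 | cbeeada
  11 |  15 | cecbeeada
  12 |   4 | cedbbddcbbececbeeada
  13 |  22 | da
  14 |   6 | dbbddcbbececbeeada
  15 |  10 | dcbbececbeeada
  16 |   9 | ddcbbececbeeada
  17 |   0 | debacedbbddcbbececbeeada
  18 |  20 | eada
  19 |   1 | ebacedbbddcbbececbeeada
  20 |  16 | ecbeeada
  21 |  14 | ececbeeada
  22 |   5 | edbbddcbbececbeeada
  23 |  19 | eeada

SA = [23, 3, 21, 2, 7, 12, 8, 13, 18, 11, 17, 15, 4, 22, 6, 10, 9, 0, 20, 1, 16, 14, 5, 19]
i: (SA[i-1],SA[i]) lcp shared
  1: (23,3) 1 'a'
  2: (3,21) 1 'a'
  3: (21,2) 0 ''
  4: (2,7) 1 'b'
  5: (7,12) 2 'bb'
  6: (12,8) 1 'b'
  7: (8,13) 1 'b'
  8: (13,18) 2 'be'
  9: (18,11) 0 ''
  10: (11,17) 2 'cb'
  11: (17,15) 1 'c'
  12: (15,4) 2 'ce'
  13: (4,22) 0 ''
  14: (22,6) 1 'd'
  15: (6,10) 1 'd'
  16: (10,9) 1 'd'
  17: (9,0) 1 'd'
  18: (0,20) 0 ''
  19: (20,1) 1 'e'
  20: (1,16) 1 'e'
  21: (16,14) 2 'ec'
  22: (14,5) 1 'e'
  23: (5,19) 1 'e'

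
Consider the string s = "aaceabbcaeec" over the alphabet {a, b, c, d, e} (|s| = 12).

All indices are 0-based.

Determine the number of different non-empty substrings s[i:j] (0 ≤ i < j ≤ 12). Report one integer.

sorted suffixes:
  #0 SA[0]=0  'aaceabbcaeec'
  #1 SA[1]=4  'abbcaeec'
  #2 SA[2]=1  'aceabbcaeec'
  #3 SA[3]=8  'aeec'
  #4 SA[4]=5  'bbcaeec'
  #5 SA[5]=6  'bcaeec'
  #6 SA[6]=11  'c'
  #7 SA[7]=7  'caeec'
  #8 SA[8]=2  'ceabbcaeec'
  #9 SA[9]=3  'eabbcaeec'
  #10 SA[10]=10  'ec'
  #11 SA[11]=9  'eec'

SA = [0, 4, 1, 8, 5, 6, 11, 7, 2, 3, 10, 9]
i: (SA[i-1],SA[i]) lcp shared
  1: (0,4) 1 'a'
  2: (4,1) 1 'a'
  3: (1,8) 1 'a'
  4: (8,5) 0 ''
  5: (5,6) 1 'b'
  6: (6,11) 0 ''
  7: (11,7) 1 'c'
  8: (7,2) 1 'c'
  9: (2,3) 0 ''
  10: (3,10) 1 'e'
  11: (10,9) 1 'e'

n(n+1)/2 = 12·13/2 = 78
Σ LCP = 0 + 1 + 1 + 1 + 0 + 1 + 0 + 1 + 1 + 0 + 1 + 1 = 8
distinct = 78 − 8 = 70

70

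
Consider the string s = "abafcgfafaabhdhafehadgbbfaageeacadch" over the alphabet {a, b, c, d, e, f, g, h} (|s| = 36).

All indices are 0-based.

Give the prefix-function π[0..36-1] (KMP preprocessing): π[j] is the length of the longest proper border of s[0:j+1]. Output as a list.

π[0] = 0
j=1 s[j]='b': π[1]=0 (border '')
j=2 s[j]='a': π[2]=1 (border 'a')
j=3 s[j]='f': k: 1→0; π[3]=0 (border '')
j=4 s[j]='c': π[4]=0 (border '')
j=5 s[j]='g': π[5]=0 (border '')
j=6 s[j]='f': π[6]=0 (border '')
j=7 s[j]='a': π[7]=1 (border 'a')
j=8 s[j]='f': k: 1→0; π[8]=0 (border '')
j=9 s[j]='a': π[9]=1 (border 'a')
j=10 s[j]='a': k: 1→0; π[10]=1 (border 'a')
j=11 s[j]='b': π[11]=2 (border 'ab')
j=12 s[j]='h': k: 2→0; π[12]=0 (border '')
j=13 s[j]='d': π[13]=0 (border '')
j=14 s[j]='h': π[14]=0 (border '')
j=15 s[j]='a': π[15]=1 (border 'a')
j=16 s[j]='f': k: 1→0; π[16]=0 (border '')
j=17 s[j]='e': π[17]=0 (border '')
j=18 s[j]='h': π[18]=0 (border '')
j=19 s[j]='a': π[19]=1 (border 'a')
j=20 s[j]='d': k: 1→0; π[20]=0 (border '')
j=21 s[j]='g': π[21]=0 (border '')
j=22 s[j]='b': π[22]=0 (border '')
j=23 s[j]='b': π[23]=0 (border '')
j=24 s[j]='f': π[24]=0 (border '')
j=25 s[j]='a': π[25]=1 (border 'a')
j=26 s[j]='a': k: 1→0; π[26]=1 (border 'a')
j=27 s[j]='g': k: 1→0; π[27]=0 (border '')
j=28 s[j]='e': π[28]=0 (border '')
j=29 s[j]='e': π[29]=0 (border '')
j=30 s[j]='a': π[30]=1 (border 'a')
j=31 s[j]='c': k: 1→0; π[31]=0 (border '')
j=32 s[j]='a': π[32]=1 (border 'a')
j=33 s[j]='d': k: 1→0; π[33]=0 (border '')
j=34 s[j]='c': π[34]=0 (border '')
j=35 s[j]='h': π[35]=0 (border '')

[0, 0, 1, 0, 0, 0, 0, 1, 0, 1, 1, 2, 0, 0, 0, 1, 0, 0, 0, 1, 0, 0, 0, 0, 0, 1, 1, 0, 0, 0, 1, 0, 1, 0, 0, 0]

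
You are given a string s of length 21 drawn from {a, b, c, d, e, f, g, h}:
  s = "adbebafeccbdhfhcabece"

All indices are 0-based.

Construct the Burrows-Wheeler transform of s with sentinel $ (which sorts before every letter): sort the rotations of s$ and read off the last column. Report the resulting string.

ec$becdahceeabcbfbahfd

rank  rotation                last
    0  $adbebafeccbdhfhcabece  e
    1  abece$adbebafeccbdhfhc  c
    2  adbebafeccbdhfhcabece$  $
    3  afeccbdhfhcabece$adbeb  b
    4  bafeccbdhfhcabece$adbe  e
    5  bdhfhcabece$adbebafecc  c
    6  bebafeccbdhfhcabece$ad  d
    7  bece$adbebafeccbdhfhca  a
    8  cabece$adbebafeccbdhfh  h
    9  cbdhfhcabece$adbebafec  c
   10  ccbdhfhcabece$adbebafe  e
   11  ce$adbebafeccbdhfhcabe  e
   12  dbebafeccbdhfhcabece$a  a
   13  dhfhcabece$adbebafeccb  b
   14  e$adbebafeccbdhfhcabec  c
   15  ebafeccbdhfhcabece$adb  b
   16  eccbdhfhcabece$adbebaf  f
   17  ece$adbebafeccbdhfhcab  b
   18  feccbdhfhcabece$adbeba  a
   19  fhcabece$adbebafeccbdh  h
   20  hcabece$adbebafeccbdhf  f
   21  hfhcabece$adbebafeccbd  d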